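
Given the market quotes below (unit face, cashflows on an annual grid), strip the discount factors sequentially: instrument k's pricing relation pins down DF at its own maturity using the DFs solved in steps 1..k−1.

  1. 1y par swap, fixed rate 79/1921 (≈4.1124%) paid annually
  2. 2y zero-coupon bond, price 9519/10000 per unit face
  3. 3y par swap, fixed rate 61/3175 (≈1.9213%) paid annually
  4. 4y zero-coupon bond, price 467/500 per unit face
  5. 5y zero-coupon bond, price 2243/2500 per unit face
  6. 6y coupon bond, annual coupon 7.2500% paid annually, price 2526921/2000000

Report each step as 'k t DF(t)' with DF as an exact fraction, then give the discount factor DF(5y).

step 1 [1y] swap r/1=79/1921: DF=(1 − 79/1921·(0))/(1+79/1921) = 1921/2000 ≈ 0.960500
step 2 [2y] zero: DF = P = 9519/10000 ≈ 0.951900
step 3 [3y] swap r/1=61/3175: DF=(1 − 61/3175·(0.960500+0.951900))/(1+61/3175) = 9451/10000 ≈ 0.945100
step 4 [4y] zero: DF = P = 467/500 ≈ 0.934000
step 5 [5y] zero: DF = P = 2243/2500 ≈ 0.897200
step 6 [6y] bond c/1=29/400: DF=(2526921/2000000 − 29/400·(0.960500+0.951900+0.945100+0.934000+0.897200))/(1+29/400) = 8611/10000 ≈ 0.861100

1 1 1921/2000
2 2 9519/10000
3 3 9451/10000
4 4 467/500
5 5 2243/2500
6 6 8611/10000
DF(5y) = 2243/2500 ≈ 0.897200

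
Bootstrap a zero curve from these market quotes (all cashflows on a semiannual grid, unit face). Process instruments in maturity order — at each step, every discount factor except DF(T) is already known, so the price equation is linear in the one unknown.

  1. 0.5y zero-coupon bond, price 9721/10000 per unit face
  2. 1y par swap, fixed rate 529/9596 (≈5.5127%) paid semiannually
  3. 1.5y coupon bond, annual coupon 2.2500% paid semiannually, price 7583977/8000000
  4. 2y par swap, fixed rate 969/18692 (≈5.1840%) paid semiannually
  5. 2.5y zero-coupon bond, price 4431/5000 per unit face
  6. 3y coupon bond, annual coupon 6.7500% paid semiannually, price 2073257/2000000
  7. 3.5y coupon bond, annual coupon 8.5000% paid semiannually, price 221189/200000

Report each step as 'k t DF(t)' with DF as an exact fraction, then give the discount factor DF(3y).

step 1 [0.5y] zero: DF = P = 9721/10000 ≈ 0.972100
step 2 [1y] swap r/2=529/19192: DF=(1 − 529/19192·(0.972100))/(1+529/19192) = 9471/10000 ≈ 0.947100
step 3 [1.5y] bond c/2=9/800: DF=(7583977/8000000 − 9/800·(0.972100+0.947100))/(1+9/800) = 9161/10000 ≈ 0.916100
step 4 [2y] swap r/2=969/37384: DF=(1 − 969/37384·(0.972100+0.947100+0.916100))/(1+969/37384) = 9031/10000 ≈ 0.903100
step 5 [2.5y] zero: DF = P = 4431/5000 ≈ 0.886200
step 6 [3y] bond c/2=27/800: DF=(2073257/2000000 − 27/800·(0.972100+0.947100+0.916100+0.903100+0.886200))/(1+27/800) = 4259/5000 ≈ 0.851800
step 7 [3.5y] bond c/2=17/400: DF=(221189/200000 − 17/400·(0.972100+0.947100+0.916100+0.903100+0.886200+0.851800))/(1+17/400) = 1047/1250 ≈ 0.837600

1 1/2 9721/10000
2 1 9471/10000
3 3/2 9161/10000
4 2 9031/10000
5 5/2 4431/5000
6 3 4259/5000
7 7/2 1047/1250
DF(3y) = 4259/5000 ≈ 0.851800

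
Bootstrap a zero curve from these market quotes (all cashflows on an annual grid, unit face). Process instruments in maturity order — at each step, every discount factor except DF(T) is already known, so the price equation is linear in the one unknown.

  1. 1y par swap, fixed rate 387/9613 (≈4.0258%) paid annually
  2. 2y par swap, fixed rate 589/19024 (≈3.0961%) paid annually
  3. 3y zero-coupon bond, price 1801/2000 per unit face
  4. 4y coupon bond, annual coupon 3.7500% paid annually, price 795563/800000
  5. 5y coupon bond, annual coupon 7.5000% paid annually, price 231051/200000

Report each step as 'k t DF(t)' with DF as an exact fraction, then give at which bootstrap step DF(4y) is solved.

1 1 9613/10000
2 2 9411/10000
3 3 1801/2000
4 4 2143/2500
5 5 8193/10000
DF(4y) is solved at step 4

step 1 [1y] swap r/1=387/9613: DF=(1 − 387/9613·(0))/(1+387/9613) = 9613/10000 ≈ 0.961300
step 2 [2y] swap r/1=589/19024: DF=(1 − 589/19024·(0.961300))/(1+589/19024) = 9411/10000 ≈ 0.941100
step 3 [3y] zero: DF = P = 1801/2000 ≈ 0.900500
step 4 [4y] bond c/1=3/80: DF=(795563/800000 − 3/80·(0.961300+0.941100+0.900500))/(1+3/80) = 2143/2500 ≈ 0.857200
step 5 [5y] bond c/1=3/40: DF=(231051/200000 − 3/40·(0.961300+0.941100+0.900500+0.857200))/(1+3/40) = 8193/10000 ≈ 0.819300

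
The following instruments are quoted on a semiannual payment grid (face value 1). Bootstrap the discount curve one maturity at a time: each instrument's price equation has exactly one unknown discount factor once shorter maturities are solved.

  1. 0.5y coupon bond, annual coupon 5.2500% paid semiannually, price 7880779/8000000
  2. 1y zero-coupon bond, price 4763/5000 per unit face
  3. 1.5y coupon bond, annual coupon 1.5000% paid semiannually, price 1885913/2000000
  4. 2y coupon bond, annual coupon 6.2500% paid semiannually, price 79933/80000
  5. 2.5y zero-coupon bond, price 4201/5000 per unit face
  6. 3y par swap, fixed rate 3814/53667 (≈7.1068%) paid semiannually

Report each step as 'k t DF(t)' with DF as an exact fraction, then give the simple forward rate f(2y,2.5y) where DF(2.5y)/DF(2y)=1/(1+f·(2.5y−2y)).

1 1/2 9599/10000
2 1 4763/5000
3 3/2 9217/10000
4 2 883/1000
5 5/2 4201/5000
6 3 8093/10000
f(2y,2.5y) = ((883/1000)/(4201/5000) − 1)/(1/2) = 428/4201 ≈ 10.1881%

step 1 [0.5y] bond c/2=21/800: DF=(7880779/8000000 − 21/800·(0))/(1+21/800) = 9599/10000 ≈ 0.959900
step 2 [1y] zero: DF = P = 4763/5000 ≈ 0.952600
step 3 [1.5y] bond c/2=3/400: DF=(1885913/2000000 − 3/400·(0.959900+0.952600))/(1+3/400) = 9217/10000 ≈ 0.921700
step 4 [2y] bond c/2=1/32: DF=(79933/80000 − 1/32·(0.959900+0.952600+0.921700))/(1+1/32) = 883/1000 ≈ 0.883000
step 5 [2.5y] zero: DF = P = 4201/5000 ≈ 0.840200
step 6 [3y] swap r/2=1907/53667: DF=(1 − 1907/53667·(0.959900+0.952600+0.921700+0.883000+0.840200))/(1+1907/53667) = 8093/10000 ≈ 0.809300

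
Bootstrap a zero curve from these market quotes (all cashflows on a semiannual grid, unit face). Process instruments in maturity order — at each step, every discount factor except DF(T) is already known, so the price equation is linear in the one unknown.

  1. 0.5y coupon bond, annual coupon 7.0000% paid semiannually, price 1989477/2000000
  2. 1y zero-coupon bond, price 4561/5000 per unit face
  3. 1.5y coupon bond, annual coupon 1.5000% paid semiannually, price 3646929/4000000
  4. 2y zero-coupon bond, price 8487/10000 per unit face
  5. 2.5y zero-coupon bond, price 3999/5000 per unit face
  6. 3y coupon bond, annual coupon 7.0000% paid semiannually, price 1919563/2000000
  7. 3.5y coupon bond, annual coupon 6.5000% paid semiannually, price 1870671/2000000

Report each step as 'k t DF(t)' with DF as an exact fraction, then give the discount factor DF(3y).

step 1 [0.5y] bond c/2=7/200: DF=(1989477/2000000 − 7/200·(0))/(1+7/200) = 9611/10000 ≈ 0.961100
step 2 [1y] zero: DF = P = 4561/5000 ≈ 0.912200
step 3 [1.5y] bond c/2=3/400: DF=(3646929/4000000 − 3/400·(0.961100+0.912200))/(1+3/400) = 891/1000 ≈ 0.891000
step 4 [2y] zero: DF = P = 8487/10000 ≈ 0.848700
step 5 [2.5y] zero: DF = P = 3999/5000 ≈ 0.799800
step 6 [3y] bond c/2=7/200: DF=(1919563/2000000 − 7/200·(0.961100+0.912200+0.891000+0.848700+0.799800))/(1+7/200) = 7781/10000 ≈ 0.778100
step 7 [3.5y] bond c/2=13/400: DF=(1870671/2000000 − 13/400·(0.961100+0.912200+0.891000+0.848700+0.799800+0.778100))/(1+13/400) = 297/400 ≈ 0.742500

1 1/2 9611/10000
2 1 4561/5000
3 3/2 891/1000
4 2 8487/10000
5 5/2 3999/5000
6 3 7781/10000
7 7/2 297/400
DF(3y) = 7781/10000 ≈ 0.778100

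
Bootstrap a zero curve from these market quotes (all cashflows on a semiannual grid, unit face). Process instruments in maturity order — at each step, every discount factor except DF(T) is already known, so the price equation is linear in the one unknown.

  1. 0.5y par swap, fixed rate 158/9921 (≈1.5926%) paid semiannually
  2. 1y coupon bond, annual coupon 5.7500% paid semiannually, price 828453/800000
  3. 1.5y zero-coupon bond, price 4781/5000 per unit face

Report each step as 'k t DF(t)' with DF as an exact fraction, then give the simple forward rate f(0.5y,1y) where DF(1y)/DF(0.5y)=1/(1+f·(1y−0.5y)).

step 1 [0.5y] swap r/2=79/9921: DF=(1 − 79/9921·(0))/(1+79/9921) = 9921/10000 ≈ 0.992100
step 2 [1y] bond c/2=23/800: DF=(828453/800000 − 23/800·(0.992100))/(1+23/800) = 9789/10000 ≈ 0.978900
step 3 [1.5y] zero: DF = P = 4781/5000 ≈ 0.956200

1 1/2 9921/10000
2 1 9789/10000
3 3/2 4781/5000
f(0.5y,1y) = ((9921/10000)/(9789/10000) − 1)/(1/2) = 88/3263 ≈ 2.6969%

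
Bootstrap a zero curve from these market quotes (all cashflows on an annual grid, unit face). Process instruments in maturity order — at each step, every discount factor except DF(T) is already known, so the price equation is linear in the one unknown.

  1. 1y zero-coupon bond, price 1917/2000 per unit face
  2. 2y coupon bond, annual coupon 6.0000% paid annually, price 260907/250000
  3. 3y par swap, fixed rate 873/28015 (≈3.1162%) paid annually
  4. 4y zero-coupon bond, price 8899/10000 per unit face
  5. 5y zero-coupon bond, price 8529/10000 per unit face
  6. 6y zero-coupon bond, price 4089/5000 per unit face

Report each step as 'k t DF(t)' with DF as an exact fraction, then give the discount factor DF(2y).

1 1 1917/2000
2 2 9303/10000
3 3 9127/10000
4 4 8899/10000
5 5 8529/10000
6 6 4089/5000
DF(2y) = 9303/10000 ≈ 0.930300

step 1 [1y] zero: DF = P = 1917/2000 ≈ 0.958500
step 2 [2y] bond c/1=3/50: DF=(260907/250000 − 3/50·(0.958500))/(1+3/50) = 9303/10000 ≈ 0.930300
step 3 [3y] swap r/1=873/28015: DF=(1 − 873/28015·(0.958500+0.930300))/(1+873/28015) = 9127/10000 ≈ 0.912700
step 4 [4y] zero: DF = P = 8899/10000 ≈ 0.889900
step 5 [5y] zero: DF = P = 8529/10000 ≈ 0.852900
step 6 [6y] zero: DF = P = 4089/5000 ≈ 0.817800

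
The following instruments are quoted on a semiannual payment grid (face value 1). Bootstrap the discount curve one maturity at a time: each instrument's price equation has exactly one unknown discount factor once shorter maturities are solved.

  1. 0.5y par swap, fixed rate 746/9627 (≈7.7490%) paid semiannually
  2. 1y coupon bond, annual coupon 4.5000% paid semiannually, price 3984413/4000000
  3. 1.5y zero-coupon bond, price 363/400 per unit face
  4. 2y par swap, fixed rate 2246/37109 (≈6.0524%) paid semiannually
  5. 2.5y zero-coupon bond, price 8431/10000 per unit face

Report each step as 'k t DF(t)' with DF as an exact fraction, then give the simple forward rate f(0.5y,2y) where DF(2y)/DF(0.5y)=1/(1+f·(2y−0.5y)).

1 1/2 9627/10000
2 1 953/1000
3 3/2 363/400
4 2 8877/10000
5 5/2 8431/10000
f(0.5y,2y) = ((9627/10000)/(8877/10000) − 1)/(3/2) = 500/8877 ≈ 5.6325%

step 1 [0.5y] swap r/2=373/9627: DF=(1 − 373/9627·(0))/(1+373/9627) = 9627/10000 ≈ 0.962700
step 2 [1y] bond c/2=9/400: DF=(3984413/4000000 − 9/400·(0.962700))/(1+9/400) = 953/1000 ≈ 0.953000
step 3 [1.5y] zero: DF = P = 363/400 ≈ 0.907500
step 4 [2y] swap r/2=1123/37109: DF=(1 − 1123/37109·(0.962700+0.953000+0.907500))/(1+1123/37109) = 8877/10000 ≈ 0.887700
step 5 [2.5y] zero: DF = P = 8431/10000 ≈ 0.843100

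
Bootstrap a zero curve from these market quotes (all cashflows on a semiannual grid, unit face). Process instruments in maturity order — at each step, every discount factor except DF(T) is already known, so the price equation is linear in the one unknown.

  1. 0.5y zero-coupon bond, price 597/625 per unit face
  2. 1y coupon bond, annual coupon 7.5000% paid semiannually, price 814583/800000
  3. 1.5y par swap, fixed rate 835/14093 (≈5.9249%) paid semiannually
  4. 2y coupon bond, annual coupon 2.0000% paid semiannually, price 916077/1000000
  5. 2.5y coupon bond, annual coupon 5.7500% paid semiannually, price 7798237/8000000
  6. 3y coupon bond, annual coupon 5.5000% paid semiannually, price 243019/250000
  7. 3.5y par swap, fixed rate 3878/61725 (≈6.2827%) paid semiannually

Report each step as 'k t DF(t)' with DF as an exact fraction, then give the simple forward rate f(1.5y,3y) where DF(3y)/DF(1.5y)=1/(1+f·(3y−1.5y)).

step 1 [0.5y] zero: DF = P = 597/625 ≈ 0.955200
step 2 [1y] bond c/2=3/80: DF=(814583/800000 − 3/80·(0.955200))/(1+3/80) = 9469/10000 ≈ 0.946900
step 3 [1.5y] swap r/2=835/28186: DF=(1 − 835/28186·(0.955200+0.946900))/(1+835/28186) = 1833/2000 ≈ 0.916500
step 4 [2y] bond c/2=1/100: DF=(916077/1000000 − 1/100·(0.955200+0.946900+0.916500))/(1+1/100) = 8791/10000 ≈ 0.879100
step 5 [2.5y] bond c/2=23/800: DF=(7798237/8000000 − 23/800·(0.955200+0.946900+0.916500+0.879100))/(1+23/800) = 4221/5000 ≈ 0.844200
step 6 [3y] bond c/2=11/400: DF=(243019/250000 − 11/400·(0.955200+0.946900+0.916500+0.879100+0.844200))/(1+11/400) = 1649/2000 ≈ 0.824500
step 7 [3.5y] swap r/2=1939/61725: DF=(1 − 1939/61725·(0.955200+0.946900+0.916500+0.879100+0.844200+0.824500))/(1+1939/61725) = 8061/10000 ≈ 0.806100

1 1/2 597/625
2 1 9469/10000
3 3/2 1833/2000
4 2 8791/10000
5 5/2 4221/5000
6 3 1649/2000
7 7/2 8061/10000
f(1.5y,3y) = ((1833/2000)/(1649/2000) − 1)/(3/2) = 368/4947 ≈ 7.4389%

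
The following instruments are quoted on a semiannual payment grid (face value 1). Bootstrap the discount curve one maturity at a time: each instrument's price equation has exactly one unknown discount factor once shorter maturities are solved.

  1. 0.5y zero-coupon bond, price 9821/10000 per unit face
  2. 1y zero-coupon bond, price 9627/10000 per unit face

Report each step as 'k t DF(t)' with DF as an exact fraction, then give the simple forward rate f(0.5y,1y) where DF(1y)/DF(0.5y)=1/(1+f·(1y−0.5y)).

step 1 [0.5y] zero: DF = P = 9821/10000 ≈ 0.982100
step 2 [1y] zero: DF = P = 9627/10000 ≈ 0.962700

1 1/2 9821/10000
2 1 9627/10000
f(0.5y,1y) = ((9821/10000)/(9627/10000) − 1)/(1/2) = 388/9627 ≈ 4.0303%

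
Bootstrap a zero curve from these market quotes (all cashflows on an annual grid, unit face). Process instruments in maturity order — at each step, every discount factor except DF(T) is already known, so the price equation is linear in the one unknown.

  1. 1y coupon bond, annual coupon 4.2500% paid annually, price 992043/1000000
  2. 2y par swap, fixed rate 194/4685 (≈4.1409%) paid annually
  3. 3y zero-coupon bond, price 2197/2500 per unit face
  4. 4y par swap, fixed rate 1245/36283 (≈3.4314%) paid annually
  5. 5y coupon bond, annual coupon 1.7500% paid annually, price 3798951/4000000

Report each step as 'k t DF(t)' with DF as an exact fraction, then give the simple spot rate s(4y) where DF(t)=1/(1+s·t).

step 1 [1y] bond c/1=17/400: DF=(992043/1000000 − 17/400·(0))/(1+17/400) = 2379/2500 ≈ 0.951600
step 2 [2y] swap r/1=194/4685: DF=(1 − 194/4685·(0.951600))/(1+194/4685) = 1153/1250 ≈ 0.922400
step 3 [3y] zero: DF = P = 2197/2500 ≈ 0.878800
step 4 [4y] swap r/1=1245/36283: DF=(1 − 1245/36283·(0.951600+0.922400+0.878800))/(1+1245/36283) = 1751/2000 ≈ 0.875500
step 5 [5y] bond c/1=7/400: DF=(3798951/4000000 − 7/400·(0.951600+0.922400+0.878800+0.875500))/(1+7/400) = 871/1000 ≈ 0.871000

1 1 2379/2500
2 2 1153/1250
3 3 2197/2500
4 4 1751/2000
5 5 871/1000
s(4y) = (1/(1751/2000) − 1)/(4) = 249/7004 ≈ 3.5551%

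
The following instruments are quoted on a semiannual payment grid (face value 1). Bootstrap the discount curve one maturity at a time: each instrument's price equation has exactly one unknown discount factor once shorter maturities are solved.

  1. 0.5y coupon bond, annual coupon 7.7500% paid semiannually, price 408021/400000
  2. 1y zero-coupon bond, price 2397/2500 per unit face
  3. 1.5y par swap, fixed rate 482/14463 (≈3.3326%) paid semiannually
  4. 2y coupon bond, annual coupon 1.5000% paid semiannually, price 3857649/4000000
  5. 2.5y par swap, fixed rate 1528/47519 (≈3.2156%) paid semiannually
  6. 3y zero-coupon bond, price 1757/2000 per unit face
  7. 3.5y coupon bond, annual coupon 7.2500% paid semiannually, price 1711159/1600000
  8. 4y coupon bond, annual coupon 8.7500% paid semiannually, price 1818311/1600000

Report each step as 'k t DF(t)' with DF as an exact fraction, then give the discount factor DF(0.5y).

step 1 [0.5y] bond c/2=31/800: DF=(408021/400000 − 31/800·(0))/(1+31/800) = 491/500 ≈ 0.982000
step 2 [1y] zero: DF = P = 2397/2500 ≈ 0.958800
step 3 [1.5y] swap r/2=241/14463: DF=(1 − 241/14463·(0.982000+0.958800))/(1+241/14463) = 4759/5000 ≈ 0.951800
step 4 [2y] bond c/2=3/400: DF=(3857649/4000000 − 3/400·(0.982000+0.958800+0.951800))/(1+3/400) = 9357/10000 ≈ 0.935700
step 5 [2.5y] swap r/2=764/47519: DF=(1 − 764/47519·(0.982000+0.958800+0.951800+0.935700))/(1+764/47519) = 2309/2500 ≈ 0.923600
step 6 [3y] zero: DF = P = 1757/2000 ≈ 0.878500
step 7 [3.5y] bond c/2=29/800: DF=(1711159/1600000 − 29/800·(0.982000+0.958800+0.951800+0.935700+0.923600+0.878500))/(1+29/800) = 8351/10000 ≈ 0.835100
step 8 [4y] bond c/2=7/160: DF=(1818311/1600000 − 7/160·(0.982000+0.958800+0.951800+0.935700+0.923600+0.878500+0.835100))/(1+7/160) = 4089/5000 ≈ 0.817800

1 1/2 491/500
2 1 2397/2500
3 3/2 4759/5000
4 2 9357/10000
5 5/2 2309/2500
6 3 1757/2000
7 7/2 8351/10000
8 4 4089/5000
DF(0.5y) = 491/500 ≈ 0.982000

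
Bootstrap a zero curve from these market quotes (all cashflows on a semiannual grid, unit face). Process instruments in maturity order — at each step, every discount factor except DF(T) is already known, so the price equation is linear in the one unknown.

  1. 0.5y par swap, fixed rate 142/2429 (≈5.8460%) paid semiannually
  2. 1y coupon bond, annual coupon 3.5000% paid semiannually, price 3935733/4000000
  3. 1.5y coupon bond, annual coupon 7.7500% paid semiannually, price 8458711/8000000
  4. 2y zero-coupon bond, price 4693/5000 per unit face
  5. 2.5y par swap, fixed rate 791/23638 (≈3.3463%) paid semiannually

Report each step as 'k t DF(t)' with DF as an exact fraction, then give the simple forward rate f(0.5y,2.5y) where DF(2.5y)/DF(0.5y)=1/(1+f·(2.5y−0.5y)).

1 1/2 2429/2500
2 1 9503/10000
3 3/2 4731/5000
4 2 4693/5000
5 5/2 9209/10000
f(0.5y,2.5y) = ((2429/2500)/(9209/10000) − 1)/(2) = 507/18418 ≈ 2.7527%

step 1 [0.5y] swap r/2=71/2429: DF=(1 − 71/2429·(0))/(1+71/2429) = 2429/2500 ≈ 0.971600
step 2 [1y] bond c/2=7/400: DF=(3935733/4000000 − 7/400·(0.971600))/(1+7/400) = 9503/10000 ≈ 0.950300
step 3 [1.5y] bond c/2=31/800: DF=(8458711/8000000 − 31/800·(0.971600+0.950300))/(1+31/800) = 4731/5000 ≈ 0.946200
step 4 [2y] zero: DF = P = 4693/5000 ≈ 0.938600
step 5 [2.5y] swap r/2=791/47276: DF=(1 − 791/47276·(0.971600+0.950300+0.946200+0.938600))/(1+791/47276) = 9209/10000 ≈ 0.920900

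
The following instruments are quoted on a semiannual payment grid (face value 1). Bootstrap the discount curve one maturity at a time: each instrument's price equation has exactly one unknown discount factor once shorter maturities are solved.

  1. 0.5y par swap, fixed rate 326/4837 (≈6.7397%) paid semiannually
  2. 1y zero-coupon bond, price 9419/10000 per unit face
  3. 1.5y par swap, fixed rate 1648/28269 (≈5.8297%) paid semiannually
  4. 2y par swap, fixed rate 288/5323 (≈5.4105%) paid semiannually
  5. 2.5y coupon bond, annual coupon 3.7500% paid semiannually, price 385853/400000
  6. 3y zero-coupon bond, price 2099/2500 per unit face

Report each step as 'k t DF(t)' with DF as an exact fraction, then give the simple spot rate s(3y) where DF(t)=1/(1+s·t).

1 1/2 4837/5000
2 1 9419/10000
3 3/2 1147/1250
4 2 562/625
5 5/2 8783/10000
6 3 2099/2500
s(3y) = (1/(2099/2500) − 1)/(3) = 401/6297 ≈ 6.3681%

step 1 [0.5y] swap r/2=163/4837: DF=(1 − 163/4837·(0))/(1+163/4837) = 4837/5000 ≈ 0.967400
step 2 [1y] zero: DF = P = 9419/10000 ≈ 0.941900
step 3 [1.5y] swap r/2=824/28269: DF=(1 − 824/28269·(0.967400+0.941900))/(1+824/28269) = 1147/1250 ≈ 0.917600
step 4 [2y] swap r/2=144/5323: DF=(1 − 144/5323·(0.967400+0.941900+0.917600))/(1+144/5323) = 562/625 ≈ 0.899200
step 5 [2.5y] bond c/2=3/160: DF=(385853/400000 − 3/160·(0.967400+0.941900+0.917600+0.899200))/(1+3/160) = 8783/10000 ≈ 0.878300
step 6 [3y] zero: DF = P = 2099/2500 ≈ 0.839600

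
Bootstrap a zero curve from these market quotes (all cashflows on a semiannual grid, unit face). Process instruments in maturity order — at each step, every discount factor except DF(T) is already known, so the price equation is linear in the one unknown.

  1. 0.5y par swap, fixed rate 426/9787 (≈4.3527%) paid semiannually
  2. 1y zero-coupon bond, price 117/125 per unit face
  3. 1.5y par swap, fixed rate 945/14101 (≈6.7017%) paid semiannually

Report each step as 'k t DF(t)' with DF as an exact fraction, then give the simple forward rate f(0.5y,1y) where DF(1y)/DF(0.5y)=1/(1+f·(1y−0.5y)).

step 1 [0.5y] swap r/2=213/9787: DF=(1 − 213/9787·(0))/(1+213/9787) = 9787/10000 ≈ 0.978700
step 2 [1y] zero: DF = P = 117/125 ≈ 0.936000
step 3 [1.5y] swap r/2=945/28202: DF=(1 − 945/28202·(0.978700+0.936000))/(1+945/28202) = 1811/2000 ≈ 0.905500

1 1/2 9787/10000
2 1 117/125
3 3/2 1811/2000
f(0.5y,1y) = ((9787/10000)/(117/125) − 1)/(1/2) = 427/4680 ≈ 9.1239%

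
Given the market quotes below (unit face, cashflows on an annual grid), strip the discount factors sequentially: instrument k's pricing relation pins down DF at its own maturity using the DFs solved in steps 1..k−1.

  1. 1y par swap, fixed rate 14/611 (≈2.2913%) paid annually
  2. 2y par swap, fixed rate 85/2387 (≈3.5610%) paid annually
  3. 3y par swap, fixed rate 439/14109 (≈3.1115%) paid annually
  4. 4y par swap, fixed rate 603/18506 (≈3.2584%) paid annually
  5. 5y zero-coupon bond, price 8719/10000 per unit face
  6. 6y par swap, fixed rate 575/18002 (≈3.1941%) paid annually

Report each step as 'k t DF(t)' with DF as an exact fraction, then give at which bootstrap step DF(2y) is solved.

step 1 [1y] swap r/1=14/611: DF=(1 − 14/611·(0))/(1+14/611) = 611/625 ≈ 0.977600
step 2 [2y] swap r/1=85/2387: DF=(1 − 85/2387·(0.977600))/(1+85/2387) = 233/250 ≈ 0.932000
step 3 [3y] swap r/1=439/14109: DF=(1 − 439/14109·(0.977600+0.932000))/(1+439/14109) = 4561/5000 ≈ 0.912200
step 4 [4y] swap r/1=603/18506: DF=(1 − 603/18506·(0.977600+0.932000+0.912200))/(1+603/18506) = 4397/5000 ≈ 0.879400
step 5 [5y] zero: DF = P = 8719/10000 ≈ 0.871900
step 6 [6y] swap r/1=575/18002: DF=(1 − 575/18002·(0.977600+0.932000+0.912200+0.879400+0.871900))/(1+575/18002) = 331/400 ≈ 0.827500

1 1 611/625
2 2 233/250
3 3 4561/5000
4 4 4397/5000
5 5 8719/10000
6 6 331/400
DF(2y) is solved at step 2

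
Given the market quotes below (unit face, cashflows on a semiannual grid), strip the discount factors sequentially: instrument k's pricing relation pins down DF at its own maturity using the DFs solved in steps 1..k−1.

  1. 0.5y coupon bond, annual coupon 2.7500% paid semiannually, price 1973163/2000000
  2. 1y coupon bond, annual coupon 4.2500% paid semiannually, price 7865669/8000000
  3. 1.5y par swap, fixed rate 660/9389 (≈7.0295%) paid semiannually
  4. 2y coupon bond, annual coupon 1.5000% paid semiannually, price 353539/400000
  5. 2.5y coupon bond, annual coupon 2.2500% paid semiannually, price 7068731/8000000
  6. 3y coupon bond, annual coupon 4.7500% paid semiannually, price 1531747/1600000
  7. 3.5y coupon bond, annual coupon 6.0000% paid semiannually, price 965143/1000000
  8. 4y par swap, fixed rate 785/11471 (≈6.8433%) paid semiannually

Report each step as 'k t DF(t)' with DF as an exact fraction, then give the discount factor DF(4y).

step 1 [0.5y] bond c/2=11/800: DF=(1973163/2000000 − 11/800·(0))/(1+11/800) = 2433/2500 ≈ 0.973200
step 2 [1y] bond c/2=17/800: DF=(7865669/8000000 − 17/800·(0.973200))/(1+17/800) = 377/400 ≈ 0.942500
step 3 [1.5y] swap r/2=330/9389: DF=(1 − 330/9389·(0.973200+0.942500))/(1+330/9389) = 901/1000 ≈ 0.901000
step 4 [2y] bond c/2=3/400: DF=(353539/400000 − 3/400·(0.973200+0.942500+0.901000))/(1+3/400) = 8563/10000 ≈ 0.856300
step 5 [2.5y] bond c/2=9/800: DF=(7068731/8000000 − 9/800·(0.973200+0.942500+0.901000+0.856300))/(1+9/800) = 8329/10000 ≈ 0.832900
step 6 [3y] bond c/2=19/800: DF=(1531747/1600000 − 19/800·(0.973200+0.942500+0.901000+0.856300+0.832900))/(1+19/800) = 4153/5000 ≈ 0.830600
step 7 [3.5y] bond c/2=3/100: DF=(965143/1000000 − 3/100·(0.973200+0.942500+0.901000+0.856300+0.832900+0.830600))/(1+3/100) = 977/1250 ≈ 0.781600
step 8 [4y] swap r/2=785/22942: DF=(1 − 785/22942·(0.973200+0.942500+0.901000+0.856300+0.832900+0.830600+0.781600))/(1+785/22942) = 1529/2000 ≈ 0.764500

1 1/2 2433/2500
2 1 377/400
3 3/2 901/1000
4 2 8563/10000
5 5/2 8329/10000
6 3 4153/5000
7 7/2 977/1250
8 4 1529/2000
DF(4y) = 1529/2000 ≈ 0.764500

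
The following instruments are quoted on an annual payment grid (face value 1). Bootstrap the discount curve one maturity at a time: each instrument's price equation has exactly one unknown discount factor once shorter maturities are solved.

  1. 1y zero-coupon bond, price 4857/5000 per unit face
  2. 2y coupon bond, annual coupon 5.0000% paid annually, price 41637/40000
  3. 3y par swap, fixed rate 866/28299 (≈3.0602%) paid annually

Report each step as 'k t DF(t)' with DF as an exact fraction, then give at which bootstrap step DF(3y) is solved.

1 1 4857/5000
2 2 9451/10000
3 3 4567/5000
DF(3y) is solved at step 3

step 1 [1y] zero: DF = P = 4857/5000 ≈ 0.971400
step 2 [2y] bond c/1=1/20: DF=(41637/40000 − 1/20·(0.971400))/(1+1/20) = 9451/10000 ≈ 0.945100
step 3 [3y] swap r/1=866/28299: DF=(1 − 866/28299·(0.971400+0.945100))/(1+866/28299) = 4567/5000 ≈ 0.913400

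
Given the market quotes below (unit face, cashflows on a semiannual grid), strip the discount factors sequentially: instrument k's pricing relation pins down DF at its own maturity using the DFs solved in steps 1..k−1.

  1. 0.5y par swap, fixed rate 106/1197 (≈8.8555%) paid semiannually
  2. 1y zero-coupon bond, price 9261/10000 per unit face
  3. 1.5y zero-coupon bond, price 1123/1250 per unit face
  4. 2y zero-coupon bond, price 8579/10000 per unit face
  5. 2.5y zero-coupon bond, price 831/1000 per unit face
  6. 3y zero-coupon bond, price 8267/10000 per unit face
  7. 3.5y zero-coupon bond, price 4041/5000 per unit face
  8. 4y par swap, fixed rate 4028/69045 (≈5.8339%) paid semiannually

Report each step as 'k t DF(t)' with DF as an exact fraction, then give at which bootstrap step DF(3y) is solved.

step 1 [0.5y] swap r/2=53/1197: DF=(1 − 53/1197·(0))/(1+53/1197) = 1197/1250 ≈ 0.957600
step 2 [1y] zero: DF = P = 9261/10000 ≈ 0.926100
step 3 [1.5y] zero: DF = P = 1123/1250 ≈ 0.898400
step 4 [2y] zero: DF = P = 8579/10000 ≈ 0.857900
step 5 [2.5y] zero: DF = P = 831/1000 ≈ 0.831000
step 6 [3y] zero: DF = P = 8267/10000 ≈ 0.826700
step 7 [3.5y] zero: DF = P = 4041/5000 ≈ 0.808200
step 8 [4y] swap r/2=2014/69045: DF=(1 − 2014/69045·(0.957600+0.926100+0.898400+0.857900+0.831000+0.826700+0.808200))/(1+2014/69045) = 3993/5000 ≈ 0.798600

1 1/2 1197/1250
2 1 9261/10000
3 3/2 1123/1250
4 2 8579/10000
5 5/2 831/1000
6 3 8267/10000
7 7/2 4041/5000
8 4 3993/5000
DF(3y) is solved at step 6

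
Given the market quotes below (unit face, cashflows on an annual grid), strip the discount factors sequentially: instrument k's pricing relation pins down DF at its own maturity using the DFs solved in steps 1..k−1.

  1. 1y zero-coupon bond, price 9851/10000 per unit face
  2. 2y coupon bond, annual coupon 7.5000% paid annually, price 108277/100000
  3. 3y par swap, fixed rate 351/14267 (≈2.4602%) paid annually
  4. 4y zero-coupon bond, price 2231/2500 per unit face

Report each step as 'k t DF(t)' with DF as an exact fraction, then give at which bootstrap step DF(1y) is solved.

step 1 [1y] zero: DF = P = 9851/10000 ≈ 0.985100
step 2 [2y] bond c/1=3/40: DF=(108277/100000 − 3/40·(0.985100))/(1+3/40) = 1877/2000 ≈ 0.938500
step 3 [3y] swap r/1=351/14267: DF=(1 − 351/14267·(0.985100+0.938500))/(1+351/14267) = 4649/5000 ≈ 0.929800
step 4 [4y] zero: DF = P = 2231/2500 ≈ 0.892400

1 1 9851/10000
2 2 1877/2000
3 3 4649/5000
4 4 2231/2500
DF(1y) is solved at step 1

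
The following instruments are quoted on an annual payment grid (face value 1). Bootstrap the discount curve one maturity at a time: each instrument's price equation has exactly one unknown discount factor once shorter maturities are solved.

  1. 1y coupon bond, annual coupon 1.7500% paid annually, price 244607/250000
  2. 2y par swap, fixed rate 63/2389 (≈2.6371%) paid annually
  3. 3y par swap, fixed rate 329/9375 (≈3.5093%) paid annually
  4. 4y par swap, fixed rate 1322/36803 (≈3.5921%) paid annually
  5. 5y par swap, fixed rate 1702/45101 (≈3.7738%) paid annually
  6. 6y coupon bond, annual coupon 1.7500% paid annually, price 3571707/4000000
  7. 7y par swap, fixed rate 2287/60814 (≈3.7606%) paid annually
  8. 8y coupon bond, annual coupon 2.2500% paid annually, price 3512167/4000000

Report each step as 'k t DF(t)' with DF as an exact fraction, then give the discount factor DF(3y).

1 1 601/625
2 2 1187/1250
3 3 9013/10000
4 4 4339/5000
5 5 4149/5000
6 6 4/5
7 7 7713/10000
8 8 7249/10000
DF(3y) = 9013/10000 ≈ 0.901300

step 1 [1y] bond c/1=7/400: DF=(244607/250000 − 7/400·(0))/(1+7/400) = 601/625 ≈ 0.961600
step 2 [2y] swap r/1=63/2389: DF=(1 − 63/2389·(0.961600))/(1+63/2389) = 1187/1250 ≈ 0.949600
step 3 [3y] swap r/1=329/9375: DF=(1 − 329/9375·(0.961600+0.949600))/(1+329/9375) = 9013/10000 ≈ 0.901300
step 4 [4y] swap r/1=1322/36803: DF=(1 − 1322/36803·(0.961600+0.949600+0.901300))/(1+1322/36803) = 4339/5000 ≈ 0.867800
step 5 [5y] swap r/1=1702/45101: DF=(1 − 1702/45101·(0.961600+0.949600+0.901300+0.867800))/(1+1702/45101) = 4149/5000 ≈ 0.829800
step 6 [6y] bond c/1=7/400: DF=(3571707/4000000 − 7/400·(0.961600+0.949600+0.901300+0.867800+0.829800))/(1+7/400) = 4/5 ≈ 0.800000
step 7 [7y] swap r/1=2287/60814: DF=(1 − 2287/60814·(0.961600+0.949600+0.901300+0.867800+0.829800+0.800000))/(1+2287/60814) = 7713/10000 ≈ 0.771300
step 8 [8y] bond c/1=9/400: DF=(3512167/4000000 − 9/400·(0.961600+0.949600+0.901300+0.867800+0.829800+0.800000+0.771300))/(1+9/400) = 7249/10000 ≈ 0.724900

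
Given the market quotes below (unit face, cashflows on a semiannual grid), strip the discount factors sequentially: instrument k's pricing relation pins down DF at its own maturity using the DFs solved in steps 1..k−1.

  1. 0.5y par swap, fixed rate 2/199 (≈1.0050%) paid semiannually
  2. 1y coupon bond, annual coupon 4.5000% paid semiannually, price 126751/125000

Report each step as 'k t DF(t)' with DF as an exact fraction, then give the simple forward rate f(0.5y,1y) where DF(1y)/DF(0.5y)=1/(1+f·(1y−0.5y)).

step 1 [0.5y] swap r/2=1/199: DF=(1 − 1/199·(0))/(1+1/199) = 199/200 ≈ 0.995000
step 2 [1y] bond c/2=9/400: DF=(126751/125000 − 9/400·(0.995000))/(1+9/400) = 4849/5000 ≈ 0.969800

1 1/2 199/200
2 1 4849/5000
f(0.5y,1y) = ((199/200)/(4849/5000) − 1)/(1/2) = 252/4849 ≈ 5.1969%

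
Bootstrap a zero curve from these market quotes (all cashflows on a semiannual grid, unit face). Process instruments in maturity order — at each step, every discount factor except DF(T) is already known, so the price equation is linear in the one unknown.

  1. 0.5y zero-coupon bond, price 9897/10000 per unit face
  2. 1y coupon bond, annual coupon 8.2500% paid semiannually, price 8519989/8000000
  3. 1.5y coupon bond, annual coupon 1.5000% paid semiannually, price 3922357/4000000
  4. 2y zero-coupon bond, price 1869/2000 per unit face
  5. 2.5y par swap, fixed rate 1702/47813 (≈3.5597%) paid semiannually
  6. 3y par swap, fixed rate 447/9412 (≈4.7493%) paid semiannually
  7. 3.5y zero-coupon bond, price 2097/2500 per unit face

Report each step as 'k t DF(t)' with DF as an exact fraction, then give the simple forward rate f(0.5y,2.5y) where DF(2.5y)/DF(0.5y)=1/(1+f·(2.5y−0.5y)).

1 1/2 9897/10000
2 1 2459/2500
3 3/2 4793/5000
4 2 1869/2000
5 5/2 9149/10000
6 3 8659/10000
7 7/2 2097/2500
f(0.5y,2.5y) = ((9897/10000)/(9149/10000) − 1)/(2) = 374/9149 ≈ 4.0879%

step 1 [0.5y] zero: DF = P = 9897/10000 ≈ 0.989700
step 2 [1y] bond c/2=33/800: DF=(8519989/8000000 − 33/800·(0.989700))/(1+33/800) = 2459/2500 ≈ 0.983600
step 3 [1.5y] bond c/2=3/400: DF=(3922357/4000000 − 3/400·(0.989700+0.983600))/(1+3/400) = 4793/5000 ≈ 0.958600
step 4 [2y] zero: DF = P = 1869/2000 ≈ 0.934500
step 5 [2.5y] swap r/2=851/47813: DF=(1 − 851/47813·(0.989700+0.983600+0.958600+0.934500))/(1+851/47813) = 9149/10000 ≈ 0.914900
step 6 [3y] swap r/2=447/18824: DF=(1 − 447/18824·(0.989700+0.983600+0.958600+0.934500+0.914900))/(1+447/18824) = 8659/10000 ≈ 0.865900
step 7 [3.5y] zero: DF = P = 2097/2500 ≈ 0.838800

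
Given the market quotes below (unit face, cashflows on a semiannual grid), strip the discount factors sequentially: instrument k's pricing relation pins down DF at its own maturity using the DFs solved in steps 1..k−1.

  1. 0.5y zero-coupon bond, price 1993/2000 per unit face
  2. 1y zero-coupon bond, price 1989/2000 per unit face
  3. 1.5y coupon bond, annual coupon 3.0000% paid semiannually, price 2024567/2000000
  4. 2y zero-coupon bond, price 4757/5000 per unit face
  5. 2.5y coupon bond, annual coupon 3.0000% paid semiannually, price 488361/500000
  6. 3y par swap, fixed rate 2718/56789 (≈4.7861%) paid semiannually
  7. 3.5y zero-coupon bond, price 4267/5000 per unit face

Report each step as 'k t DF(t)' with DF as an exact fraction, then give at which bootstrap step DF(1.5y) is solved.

step 1 [0.5y] zero: DF = P = 1993/2000 ≈ 0.996500
step 2 [1y] zero: DF = P = 1989/2000 ≈ 0.994500
step 3 [1.5y] bond c/2=3/200: DF=(2024567/2000000 − 3/200·(0.996500+0.994500))/(1+3/200) = 9679/10000 ≈ 0.967900
step 4 [2y] zero: DF = P = 4757/5000 ≈ 0.951400
step 5 [2.5y] bond c/2=3/200: DF=(488361/500000 − 3/200·(0.996500+0.994500+0.967900+0.951400))/(1+3/200) = 1809/2000 ≈ 0.904500
step 6 [3y] swap r/2=1359/56789: DF=(1 − 1359/56789·(0.996500+0.994500+0.967900+0.951400+0.904500))/(1+1359/56789) = 8641/10000 ≈ 0.864100
step 7 [3.5y] zero: DF = P = 4267/5000 ≈ 0.853400

1 1/2 1993/2000
2 1 1989/2000
3 3/2 9679/10000
4 2 4757/5000
5 5/2 1809/2000
6 3 8641/10000
7 7/2 4267/5000
DF(1.5y) is solved at step 3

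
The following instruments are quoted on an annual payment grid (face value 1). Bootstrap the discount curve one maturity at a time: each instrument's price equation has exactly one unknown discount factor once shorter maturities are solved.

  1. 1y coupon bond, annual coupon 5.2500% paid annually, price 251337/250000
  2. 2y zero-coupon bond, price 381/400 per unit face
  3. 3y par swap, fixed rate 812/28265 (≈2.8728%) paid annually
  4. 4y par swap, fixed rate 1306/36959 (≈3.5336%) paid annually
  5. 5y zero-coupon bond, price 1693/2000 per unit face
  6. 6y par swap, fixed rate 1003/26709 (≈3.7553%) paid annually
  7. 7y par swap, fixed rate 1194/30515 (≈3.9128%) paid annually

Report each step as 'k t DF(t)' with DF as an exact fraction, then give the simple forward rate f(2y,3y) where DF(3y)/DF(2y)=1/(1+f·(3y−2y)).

1 1 597/625
2 2 381/400
3 3 2297/2500
4 4 4347/5000
5 5 1693/2000
6 6 3997/5000
7 7 1903/2500
f(2y,3y) = ((381/400)/(2297/2500) − 1)/(1) = 337/9188 ≈ 3.6678%

step 1 [1y] bond c/1=21/400: DF=(251337/250000 − 21/400·(0))/(1+21/400) = 597/625 ≈ 0.955200
step 2 [2y] zero: DF = P = 381/400 ≈ 0.952500
step 3 [3y] swap r/1=812/28265: DF=(1 − 812/28265·(0.955200+0.952500))/(1+812/28265) = 2297/2500 ≈ 0.918800
step 4 [4y] swap r/1=1306/36959: DF=(1 − 1306/36959·(0.955200+0.952500+0.918800))/(1+1306/36959) = 4347/5000 ≈ 0.869400
step 5 [5y] zero: DF = P = 1693/2000 ≈ 0.846500
step 6 [6y] swap r/1=1003/26709: DF=(1 − 1003/26709·(0.955200+0.952500+0.918800+0.869400+0.846500))/(1+1003/26709) = 3997/5000 ≈ 0.799400
step 7 [7y] swap r/1=1194/30515: DF=(1 − 1194/30515·(0.955200+0.952500+0.918800+0.869400+0.846500+0.799400))/(1+1194/30515) = 1903/2500 ≈ 0.761200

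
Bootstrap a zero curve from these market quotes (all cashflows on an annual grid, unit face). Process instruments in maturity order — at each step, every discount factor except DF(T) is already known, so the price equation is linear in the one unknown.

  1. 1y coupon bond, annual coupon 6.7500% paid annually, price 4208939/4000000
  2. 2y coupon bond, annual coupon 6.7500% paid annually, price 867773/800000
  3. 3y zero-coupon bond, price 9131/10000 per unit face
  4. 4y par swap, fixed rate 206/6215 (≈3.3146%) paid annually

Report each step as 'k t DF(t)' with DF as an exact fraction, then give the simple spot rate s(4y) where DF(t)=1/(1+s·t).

1 1 9857/10000
2 2 4769/5000
3 3 9131/10000
4 4 2191/2500
s(4y) = (1/(2191/2500) − 1)/(4) = 309/8764 ≈ 3.5258%

step 1 [1y] bond c/1=27/400: DF=(4208939/4000000 − 27/400·(0))/(1+27/400) = 9857/10000 ≈ 0.985700
step 2 [2y] bond c/1=27/400: DF=(867773/800000 − 27/400·(0.985700))/(1+27/400) = 4769/5000 ≈ 0.953800
step 3 [3y] zero: DF = P = 9131/10000 ≈ 0.913100
step 4 [4y] swap r/1=206/6215: DF=(1 − 206/6215·(0.985700+0.953800+0.913100))/(1+206/6215) = 2191/2500 ≈ 0.876400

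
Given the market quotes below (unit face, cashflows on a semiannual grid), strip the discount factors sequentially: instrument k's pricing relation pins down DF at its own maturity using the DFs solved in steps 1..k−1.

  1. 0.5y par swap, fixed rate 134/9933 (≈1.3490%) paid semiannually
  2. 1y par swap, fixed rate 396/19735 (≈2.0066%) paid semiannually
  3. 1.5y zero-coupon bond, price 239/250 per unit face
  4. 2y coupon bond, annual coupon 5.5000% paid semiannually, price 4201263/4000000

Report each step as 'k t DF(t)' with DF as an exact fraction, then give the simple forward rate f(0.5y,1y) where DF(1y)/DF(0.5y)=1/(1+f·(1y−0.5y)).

1 1/2 9933/10000
2 1 4901/5000
3 3/2 239/250
4 2 4719/5000
f(0.5y,1y) = ((9933/10000)/(4901/5000) − 1)/(1/2) = 131/4901 ≈ 2.6729%

step 1 [0.5y] swap r/2=67/9933: DF=(1 − 67/9933·(0))/(1+67/9933) = 9933/10000 ≈ 0.993300
step 2 [1y] swap r/2=198/19735: DF=(1 − 198/19735·(0.993300))/(1+198/19735) = 4901/5000 ≈ 0.980200
step 3 [1.5y] zero: DF = P = 239/250 ≈ 0.956000
step 4 [2y] bond c/2=11/400: DF=(4201263/4000000 − 11/400·(0.993300+0.980200+0.956000))/(1+11/400) = 4719/5000 ≈ 0.943800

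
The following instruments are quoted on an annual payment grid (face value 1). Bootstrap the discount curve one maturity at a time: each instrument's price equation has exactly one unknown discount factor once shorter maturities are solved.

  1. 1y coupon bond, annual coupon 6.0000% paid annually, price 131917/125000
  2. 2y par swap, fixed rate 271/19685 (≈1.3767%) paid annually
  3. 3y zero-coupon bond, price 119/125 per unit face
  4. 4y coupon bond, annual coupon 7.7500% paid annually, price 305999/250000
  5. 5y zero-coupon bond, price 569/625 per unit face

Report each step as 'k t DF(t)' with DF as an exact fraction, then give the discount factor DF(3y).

step 1 [1y] bond c/1=3/50: DF=(131917/125000 − 3/50·(0))/(1+3/50) = 2489/2500 ≈ 0.995600
step 2 [2y] swap r/1=271/19685: DF=(1 − 271/19685·(0.995600))/(1+271/19685) = 9729/10000 ≈ 0.972900
step 3 [3y] zero: DF = P = 119/125 ≈ 0.952000
step 4 [4y] bond c/1=31/400: DF=(305999/250000 − 31/400·(0.995600+0.972900+0.952000))/(1+31/400) = 9259/10000 ≈ 0.925900
step 5 [5y] zero: DF = P = 569/625 ≈ 0.910400

1 1 2489/2500
2 2 9729/10000
3 3 119/125
4 4 9259/10000
5 5 569/625
DF(3y) = 119/125 ≈ 0.952000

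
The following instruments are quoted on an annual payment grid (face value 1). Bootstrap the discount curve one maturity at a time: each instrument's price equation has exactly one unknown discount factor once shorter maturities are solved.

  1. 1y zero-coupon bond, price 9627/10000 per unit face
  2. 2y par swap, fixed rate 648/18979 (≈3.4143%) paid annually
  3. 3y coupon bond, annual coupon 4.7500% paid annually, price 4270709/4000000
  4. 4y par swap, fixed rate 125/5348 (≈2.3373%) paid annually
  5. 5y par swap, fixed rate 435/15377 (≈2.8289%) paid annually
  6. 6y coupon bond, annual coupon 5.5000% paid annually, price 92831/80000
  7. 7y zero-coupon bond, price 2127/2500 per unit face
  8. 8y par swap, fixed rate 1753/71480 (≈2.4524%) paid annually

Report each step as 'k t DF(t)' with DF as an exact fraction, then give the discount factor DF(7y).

1 1 9627/10000
2 2 1169/1250
3 3 2333/2500
4 4 73/80
5 5 1739/2000
6 6 4297/5000
7 7 2127/2500
8 8 8247/10000
DF(7y) = 2127/2500 ≈ 0.850800

step 1 [1y] zero: DF = P = 9627/10000 ≈ 0.962700
step 2 [2y] swap r/1=648/18979: DF=(1 − 648/18979·(0.962700))/(1+648/18979) = 1169/1250 ≈ 0.935200
step 3 [3y] bond c/1=19/400: DF=(4270709/4000000 − 19/400·(0.962700+0.935200))/(1+19/400) = 2333/2500 ≈ 0.933200
step 4 [4y] swap r/1=125/5348: DF=(1 − 125/5348·(0.962700+0.935200+0.933200))/(1+125/5348) = 73/80 ≈ 0.912500
step 5 [5y] swap r/1=435/15377: DF=(1 − 435/15377·(0.962700+0.935200+0.933200+0.912500))/(1+435/15377) = 1739/2000 ≈ 0.869500
step 6 [6y] bond c/1=11/200: DF=(92831/80000 − 11/200·(0.962700+0.935200+0.933200+0.912500+0.869500))/(1+11/200) = 4297/5000 ≈ 0.859400
step 7 [7y] zero: DF = P = 2127/2500 ≈ 0.850800
step 8 [8y] swap r/1=1753/71480: DF=(1 − 1753/71480·(0.962700+0.935200+0.933200+0.912500+0.869500+0.859400+0.850800))/(1+1753/71480) = 8247/10000 ≈ 0.824700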